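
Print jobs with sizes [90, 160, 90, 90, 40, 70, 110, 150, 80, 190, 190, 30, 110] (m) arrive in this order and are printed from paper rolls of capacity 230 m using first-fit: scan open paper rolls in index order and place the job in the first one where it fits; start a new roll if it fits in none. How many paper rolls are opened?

  90 → roll 1 (new)  [load 90/230]
  160 → roll 2 (new)  [load 160/230]
  90 → roll 1  [load 180/230]
  90 → roll 3 (new)  [load 90/230]
  40 → roll 1  [load 220/230]
  70 → roll 2  [load 230/230]
  110 → roll 3  [load 200/230]
  150 → roll 4 (new)  [load 150/230]
  80 → roll 4  [load 230/230]
  190 → roll 5 (new)  [load 190/230]
  190 → roll 6 (new)  [load 190/230]
  30 → roll 3  [load 230/230]
  110 → roll 7 (new)  [load 110/230]
7 paper rolls opened.

7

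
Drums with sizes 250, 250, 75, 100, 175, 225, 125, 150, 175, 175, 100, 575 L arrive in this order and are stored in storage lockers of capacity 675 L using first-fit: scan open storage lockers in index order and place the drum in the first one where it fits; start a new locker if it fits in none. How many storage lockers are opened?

4

  250 → locker 1 (new)  [load 250/675]
  250 → locker 1  [load 500/675]
  75 → locker 1  [load 575/675]
  100 → locker 1  [load 675/675]
  175 → locker 2 (new)  [load 175/675]
  225 → locker 2  [load 400/675]
  125 → locker 2  [load 525/675]
  150 → locker 2  [load 675/675]
  175 → locker 3 (new)  [load 175/675]
  175 → locker 3  [load 350/675]
  100 → locker 3  [load 450/675]
  575 → locker 4 (new)  [load 575/675]
4 storage lockers opened.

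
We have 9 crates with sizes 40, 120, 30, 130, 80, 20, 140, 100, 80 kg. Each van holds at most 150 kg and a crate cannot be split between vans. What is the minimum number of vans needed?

Total = 140 + 130 + 120 + 100 + 80 + 80 + 40 + 30 + 20 = 740 kg.
Lower bound: ⌈740/150⌉ = 5 vans.
Also, 6 crates each exceed 75 kg, and no two of those can share a van, so at least 6 vans are needed.
A packing using 6 vans:
  van 1: 140 = 140
  van 2: 130 + 20 = 150
  van 3: 120 + 30 = 150
  van 4: 100 + 40 = 140
  van 5: 80 = 80
  van 6: 80 = 80
This matches the lower bound, so 6 is optimal.

6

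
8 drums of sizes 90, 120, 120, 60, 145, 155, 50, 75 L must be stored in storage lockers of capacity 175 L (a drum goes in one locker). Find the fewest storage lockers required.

6

Total = 155 + 145 + 120 + 120 + 90 + 75 + 60 + 50 = 815 L.
Lower bound: ⌈815/175⌉ = 5 storage lockers.
A packing using 6 storage lockers:
  locker 1: 155 = 155
  locker 2: 145 = 145
  locker 3: 120 + 50 = 170
  locker 4: 120 = 120
  locker 5: 90 + 75 = 165
  locker 6: 60 = 60
No arrangement into 5 storage lockers stays within capacity, so 6 is optimal.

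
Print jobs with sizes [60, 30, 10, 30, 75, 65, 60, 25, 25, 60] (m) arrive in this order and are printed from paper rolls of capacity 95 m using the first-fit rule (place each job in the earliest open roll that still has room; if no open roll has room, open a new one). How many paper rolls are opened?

  60 → roll 1 (new)  [load 60/95]
  30 → roll 1  [load 90/95]
  10 → roll 2 (new)  [load 10/95]
  30 → roll 2  [load 40/95]
  75 → roll 3 (new)  [load 75/95]
  65 → roll 4 (new)  [load 65/95]
  60 → roll 5 (new)  [load 60/95]
  25 → roll 2  [load 65/95]
  25 → roll 2  [load 90/95]
  60 → roll 6 (new)  [load 60/95]
6 paper rolls opened.

6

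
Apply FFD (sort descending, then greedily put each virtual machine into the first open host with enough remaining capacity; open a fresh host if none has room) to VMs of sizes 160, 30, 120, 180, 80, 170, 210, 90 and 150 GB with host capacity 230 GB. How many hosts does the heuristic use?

Sorted descending: 210, 180, 170, 160, 150, 120, 90, 80, 30.
  210 → host 1 (new)  [load 210/230]
  180 → host 2 (new)  [load 180/230]
  170 → host 3 (new)  [load 170/230]
  160 → host 4 (new)  [load 160/230]
  150 → host 5 (new)  [load 150/230]
  120 → host 6 (new)  [load 120/230]
  90 → host 6  [load 210/230]
  80 → host 5  [load 230/230]
  30 → host 2  [load 210/230]
6 hosts opened.

6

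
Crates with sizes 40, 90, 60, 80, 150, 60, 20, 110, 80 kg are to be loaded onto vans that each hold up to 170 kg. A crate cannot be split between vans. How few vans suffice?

Total = 150 + 110 + 90 + 80 + 80 + 60 + 60 + 40 + 20 = 690 kg.
Lower bound: ⌈690/170⌉ = 5 vans.
A packing using 5 vans:
  van 1: 150 + 20 = 170
  van 2: 110 + 60 = 170
  van 3: 90 + 80 = 170
  van 4: 80 + 60 = 140
  van 5: 40 = 40
This matches the lower bound, so 5 is optimal.

5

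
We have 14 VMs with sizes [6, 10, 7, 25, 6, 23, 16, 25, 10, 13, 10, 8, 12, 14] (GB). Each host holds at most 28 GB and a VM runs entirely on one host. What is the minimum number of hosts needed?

8

Total = 25 + 25 + 23 + 16 + 14 + 13 + 12 + 10 + 10 + 10 + 8 + 7 + 6 + 6 = 185 GB.
Lower bound: ⌈185/28⌉ = 7 hosts.
A packing using 8 hosts:
  host 1: 25 = 25
  host 2: 25 = 25
  host 3: 23 = 23
  host 4: 16 + 12 = 28
  host 5: 14 + 13 = 27
  host 6: 10 + 10 + 8 = 28
  host 7: 10 + 7 + 6 = 23
  host 8: 6 = 6
No arrangement into 7 hosts stays within capacity, so 8 is optimal.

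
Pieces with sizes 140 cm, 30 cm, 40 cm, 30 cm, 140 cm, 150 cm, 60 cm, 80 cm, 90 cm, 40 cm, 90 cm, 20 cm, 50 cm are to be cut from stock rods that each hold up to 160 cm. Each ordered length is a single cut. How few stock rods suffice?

7

Total = 150 + 140 + 140 + 90 + 90 + 80 + 60 + 50 + 40 + 40 + 30 + 30 + 20 = 960 cm.
Lower bound: ⌈960/160⌉ = 6 stock rods.
A packing using 7 stock rods:
  stock rod 1: 150 = 150
  stock rod 2: 140 + 20 = 160
  stock rod 3: 140 = 140
  stock rod 4: 90 + 60 = 150
  stock rod 5: 90 + 50 = 140
  stock rod 6: 80 + 40 + 40 = 160
  stock rod 7: 30 + 30 = 60
No arrangement into 6 stock rods stays within capacity, so 7 is optimal.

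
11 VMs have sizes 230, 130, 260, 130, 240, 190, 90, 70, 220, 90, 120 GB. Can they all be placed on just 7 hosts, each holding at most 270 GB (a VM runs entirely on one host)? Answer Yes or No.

Total = 1770 GB; ⌈1770/270⌉ = 7.
The bound of 7 does not rule out 7, but exhaustive search shows no assignment into 7 hosts of capacity 270 GB exists — the minimum is 8.

No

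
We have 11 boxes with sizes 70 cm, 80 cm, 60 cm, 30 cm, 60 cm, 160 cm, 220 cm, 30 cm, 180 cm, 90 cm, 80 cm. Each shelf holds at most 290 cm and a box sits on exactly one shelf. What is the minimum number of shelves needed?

4

Total = 220 + 180 + 160 + 90 + 80 + 80 + 70 + 60 + 60 + 30 + 30 = 1060 cm.
Lower bound: ⌈1060/290⌉ = 4 shelves.
A packing using 4 shelves:
  shelf 1: 220 + 70 = 290
  shelf 2: 180 + 90 = 270
  shelf 3: 160 + 80 + 30 = 270
  shelf 4: 80 + 60 + 60 + 30 = 230
This matches the lower bound, so 4 is optimal.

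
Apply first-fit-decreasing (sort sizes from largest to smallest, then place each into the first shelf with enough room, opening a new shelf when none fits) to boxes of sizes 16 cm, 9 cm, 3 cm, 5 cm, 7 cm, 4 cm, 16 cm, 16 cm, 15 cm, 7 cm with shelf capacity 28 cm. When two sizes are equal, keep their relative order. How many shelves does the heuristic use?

Sorted descending: 16, 16, 16, 15, 9, 7, 7, 5, 4, 3.
  16 → shelf 1 (new)  [load 16/28]
  16 → shelf 2 (new)  [load 16/28]
  16 → shelf 3 (new)  [load 16/28]
  15 → shelf 4 (new)  [load 15/28]
  9 → shelf 1  [load 25/28]
  7 → shelf 2  [load 23/28]
  7 → shelf 3  [load 23/28]
  5 → shelf 2  [load 28/28]
  4 → shelf 3  [load 27/28]
  3 → shelf 1  [load 28/28]
4 shelves opened.

4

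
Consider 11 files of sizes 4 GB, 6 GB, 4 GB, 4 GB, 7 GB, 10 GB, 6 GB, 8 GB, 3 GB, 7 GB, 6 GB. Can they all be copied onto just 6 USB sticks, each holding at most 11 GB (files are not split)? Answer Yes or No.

Total = 65 GB; ⌈65/11⌉ = 6.
7 files each exceed half the capacity and cannot share a USB stick, forcing at least 7 USB sticks.
At least 7 USB sticks are required, but only 6 are allowed.

No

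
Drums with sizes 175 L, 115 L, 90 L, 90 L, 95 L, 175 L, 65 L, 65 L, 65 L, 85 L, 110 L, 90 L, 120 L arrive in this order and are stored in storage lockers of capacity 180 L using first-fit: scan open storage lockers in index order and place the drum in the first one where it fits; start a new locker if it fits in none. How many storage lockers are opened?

9

  175 → locker 1 (new)  [load 175/180]
  115 → locker 2 (new)  [load 115/180]
  90 → locker 3 (new)  [load 90/180]
  90 → locker 3  [load 180/180]
  95 → locker 4 (new)  [load 95/180]
  175 → locker 5 (new)  [load 175/180]
  65 → locker 2  [load 180/180]
  65 → locker 4  [load 160/180]
  65 → locker 6 (new)  [load 65/180]
  85 → locker 6  [load 150/180]
  110 → locker 7 (new)  [load 110/180]
  90 → locker 8 (new)  [load 90/180]
  120 → locker 9 (new)  [load 120/180]
9 storage lockers opened.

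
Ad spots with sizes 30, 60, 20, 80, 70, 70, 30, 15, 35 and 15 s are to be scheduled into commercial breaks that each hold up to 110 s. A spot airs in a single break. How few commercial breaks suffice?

4

Total = 80 + 70 + 70 + 60 + 35 + 30 + 30 + 20 + 15 + 15 = 425 s.
Lower bound: ⌈425/110⌉ = 4 commercial breaks.
A packing using 4 commercial breaks:
  break 1: 80 + 30 = 110
  break 2: 70 + 35 = 105
  break 3: 70 + 30 = 100
  break 4: 60 + 20 + 15 + 15 = 110
This matches the lower bound, so 4 is optimal.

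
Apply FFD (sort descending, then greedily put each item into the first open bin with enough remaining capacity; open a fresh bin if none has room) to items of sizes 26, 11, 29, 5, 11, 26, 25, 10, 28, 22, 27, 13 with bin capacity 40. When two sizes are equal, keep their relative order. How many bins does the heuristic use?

Sorted descending: 29, 28, 27, 26, 26, 25, 22, 13, 11, 11, 10, 5.
  29 → bin 1 (new)  [load 29/40]
  28 → bin 2 (new)  [load 28/40]
  27 → bin 3 (new)  [load 27/40]
  26 → bin 4 (new)  [load 26/40]
  26 → bin 5 (new)  [load 26/40]
  25 → bin 6 (new)  [load 25/40]
  22 → bin 7 (new)  [load 22/40]
  13 → bin 3  [load 40/40]
  11 → bin 1  [load 40/40]
  11 → bin 2  [load 39/40]
  10 → bin 4  [load 36/40]
  5 → bin 5  [load 31/40]
7 bins opened.

7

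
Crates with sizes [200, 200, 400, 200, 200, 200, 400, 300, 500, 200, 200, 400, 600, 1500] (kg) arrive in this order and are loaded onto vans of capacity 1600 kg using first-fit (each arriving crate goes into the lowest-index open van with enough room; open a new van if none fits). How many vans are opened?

4

  200 → van 1 (new)  [load 200/1600]
  200 → van 1  [load 400/1600]
  400 → van 1  [load 800/1600]
  200 → van 1  [load 1000/1600]
  200 → van 1  [load 1200/1600]
  200 → van 1  [load 1400/1600]
  400 → van 2 (new)  [load 400/1600]
  300 → van 2  [load 700/1600]
  500 → van 2  [load 1200/1600]
  200 → van 1  [load 1600/1600]
  200 → van 2  [load 1400/1600]
  400 → van 3 (new)  [load 400/1600]
  600 → van 3  [load 1000/1600]
  1500 → van 4 (new)  [load 1500/1600]
4 vans opened.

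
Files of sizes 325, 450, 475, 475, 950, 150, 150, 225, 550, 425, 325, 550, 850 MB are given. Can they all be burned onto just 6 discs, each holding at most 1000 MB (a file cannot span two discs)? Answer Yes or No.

No

Total = 5900 MB; ⌈5900/1000⌉ = 6.
The bound of 6 does not rule out 6, but exhaustive search shows no assignment into 6 discs of capacity 1000 MB exists — the minimum is 7.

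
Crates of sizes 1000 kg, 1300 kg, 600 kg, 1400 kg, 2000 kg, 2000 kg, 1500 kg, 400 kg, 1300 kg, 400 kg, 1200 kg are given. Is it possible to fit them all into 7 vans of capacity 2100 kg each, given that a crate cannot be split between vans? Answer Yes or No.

Total = 13100 kg; ⌈13100/2100⌉ = 7.
The bound of 7 does not rule out 7, but exhaustive search shows no assignment into 7 vans of capacity 2100 kg exists — the minimum is 8.

No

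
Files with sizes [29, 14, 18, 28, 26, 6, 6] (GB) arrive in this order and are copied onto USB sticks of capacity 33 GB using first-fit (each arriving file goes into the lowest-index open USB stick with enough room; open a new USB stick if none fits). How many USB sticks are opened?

  29 → USB stick 1 (new)  [load 29/33]
  14 → USB stick 2 (new)  [load 14/33]
  18 → USB stick 2  [load 32/33]
  28 → USB stick 3 (new)  [load 28/33]
  26 → USB stick 4 (new)  [load 26/33]
  6 → USB stick 4  [load 32/33]
  6 → USB stick 5 (new)  [load 6/33]
5 USB sticks opened.

5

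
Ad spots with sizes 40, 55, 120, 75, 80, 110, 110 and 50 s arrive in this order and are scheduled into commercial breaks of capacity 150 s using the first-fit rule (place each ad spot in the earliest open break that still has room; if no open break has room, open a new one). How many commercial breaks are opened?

6

  40 → break 1 (new)  [load 40/150]
  55 → break 1  [load 95/150]
  120 → break 2 (new)  [load 120/150]
  75 → break 3 (new)  [load 75/150]
  80 → break 4 (new)  [load 80/150]
  110 → break 5 (new)  [load 110/150]
  110 → break 6 (new)  [load 110/150]
  50 → break 1  [load 145/150]
6 commercial breaks opened.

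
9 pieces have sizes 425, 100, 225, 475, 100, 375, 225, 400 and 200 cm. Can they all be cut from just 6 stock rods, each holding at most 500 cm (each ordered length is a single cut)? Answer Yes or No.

A valid assignment using 6 stock rods:
  stock rod 1: 475 = 475
  stock rod 2: 425 = 425
  stock rod 3: 400 + 100 = 500
  stock rod 4: 375 + 100 = 475
  stock rod 5: 225 + 225 = 450
  stock rod 6: 200 = 200
Every load is within 500 cm, so 6 stock rods suffice.

Yes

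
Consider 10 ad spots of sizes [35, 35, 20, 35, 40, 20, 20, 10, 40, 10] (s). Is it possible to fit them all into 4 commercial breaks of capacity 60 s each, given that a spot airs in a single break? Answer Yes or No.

Total = 265 s; ⌈265/60⌉ = 5.
At least 5 commercial breaks are required, but only 4 are allowed.

No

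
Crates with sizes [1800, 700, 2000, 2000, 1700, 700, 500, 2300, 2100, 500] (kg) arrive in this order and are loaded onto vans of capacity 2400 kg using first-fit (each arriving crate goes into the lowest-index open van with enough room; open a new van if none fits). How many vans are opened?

7

  1800 → van 1 (new)  [load 1800/2400]
  700 → van 2 (new)  [load 700/2400]
  2000 → van 3 (new)  [load 2000/2400]
  2000 → van 4 (new)  [load 2000/2400]
  1700 → van 2  [load 2400/2400]
  700 → van 5 (new)  [load 700/2400]
  500 → van 1  [load 2300/2400]
  2300 → van 6 (new)  [load 2300/2400]
  2100 → van 7 (new)  [load 2100/2400]
  500 → van 5  [load 1200/2400]
7 vans opened.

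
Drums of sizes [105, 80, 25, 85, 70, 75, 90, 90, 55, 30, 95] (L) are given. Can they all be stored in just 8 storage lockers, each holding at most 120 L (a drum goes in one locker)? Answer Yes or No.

No

Total = 800 L; ⌈800/120⌉ = 7.
8 drums each exceed half the capacity and cannot share a locker, forcing at least 8 storage lockers.
The bound of 8 does not rule out 8, but exhaustive search shows no assignment into 8 storage lockers of capacity 120 L exists — the minimum is 9.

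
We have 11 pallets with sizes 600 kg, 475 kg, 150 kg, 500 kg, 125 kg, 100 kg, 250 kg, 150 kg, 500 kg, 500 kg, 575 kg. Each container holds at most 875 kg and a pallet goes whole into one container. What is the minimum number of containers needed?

Total = 600 + 575 + 500 + 500 + 500 + 475 + 250 + 150 + 150 + 125 + 100 = 3925 kg.
Lower bound: ⌈3925/875⌉ = 5 containers.
Also, 6 pallets each exceed 875/2 kg, and no two of those can share a container, so at least 6 containers are needed.
A packing using 6 containers:
  container 1: 600 + 250 = 850
  container 2: 575 + 150 + 150 = 875
  container 3: 500 + 125 + 100 = 725
  container 4: 500 = 500
  container 5: 500 = 500
  container 6: 475 = 475
This matches the lower bound, so 6 is optimal.

6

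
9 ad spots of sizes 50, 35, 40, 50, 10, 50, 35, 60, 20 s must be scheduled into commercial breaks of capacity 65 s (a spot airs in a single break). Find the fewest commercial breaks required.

7

Total = 60 + 50 + 50 + 50 + 40 + 35 + 35 + 20 + 10 = 350 s.
Lower bound: ⌈350/65⌉ = 6 commercial breaks.
Also, 7 ad spots each exceed 65/2 s, and no two of those can share a break, so at least 7 commercial breaks are needed.
A packing using 7 commercial breaks:
  break 1: 60 = 60
  break 2: 50 + 10 = 60
  break 3: 50 = 50
  break 4: 50 = 50
  break 5: 40 + 20 = 60
  break 6: 35 = 35
  break 7: 35 = 35
This matches the lower bound, so 7 is optimal.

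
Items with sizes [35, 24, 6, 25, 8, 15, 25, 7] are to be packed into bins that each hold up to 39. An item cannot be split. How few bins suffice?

Total = 35 + 25 + 25 + 24 + 15 + 8 + 7 + 6 = 145.
Lower bound: ⌈145/39⌉ = 4 bins.
A packing using 4 bins:
  bin 1: 35 = 35
  bin 2: 25 + 8 + 6 = 39
  bin 3: 25 + 7 = 32
  bin 4: 24 + 15 = 39
This matches the lower bound, so 4 is optimal.

4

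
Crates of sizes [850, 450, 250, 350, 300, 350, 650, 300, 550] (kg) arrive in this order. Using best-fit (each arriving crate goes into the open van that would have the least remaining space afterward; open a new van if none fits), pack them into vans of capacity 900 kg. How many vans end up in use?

  850 → van 1 (new)  [load 850/900]
  450 → van 2 (new)  [load 450/900]
  250 → van 2  [load 700/900]
  350 → van 3 (new)  [load 350/900]
  300 → van 3  [load 650/900]
  350 → van 4 (new)  [load 350/900]
  650 → van 5 (new)  [load 650/900]
  300 → van 4  [load 650/900]
  550 → van 6 (new)  [load 550/900]
6 vans opened.

6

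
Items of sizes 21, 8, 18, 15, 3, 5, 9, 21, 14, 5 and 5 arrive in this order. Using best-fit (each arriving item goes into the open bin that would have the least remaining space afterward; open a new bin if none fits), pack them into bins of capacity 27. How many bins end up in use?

  21 → bin 1 (new)  [load 21/27]
  8 → bin 2 (new)  [load 8/27]
  18 → bin 2  [load 26/27]
  15 → bin 3 (new)  [load 15/27]
  3 → bin 1  [load 24/27]
  5 → bin 3  [load 20/27]
  9 → bin 4 (new)  [load 9/27]
  21 → bin 5 (new)  [load 21/27]
  14 → bin 4  [load 23/27]
  5 → bin 5  [load 26/27]
  5 → bin 3  [load 25/27]
5 bins opened.

5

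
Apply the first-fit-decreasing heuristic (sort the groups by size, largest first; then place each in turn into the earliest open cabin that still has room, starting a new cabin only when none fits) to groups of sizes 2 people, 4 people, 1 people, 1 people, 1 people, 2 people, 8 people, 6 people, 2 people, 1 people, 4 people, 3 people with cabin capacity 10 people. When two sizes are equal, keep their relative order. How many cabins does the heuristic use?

4

Sorted descending: 8, 6, 4, 4, 3, 2, 2, 2, 1, 1, 1, 1.
  8 → cabin 1 (new)  [load 8/10]
  6 → cabin 2 (new)  [load 6/10]
  4 → cabin 2  [load 10/10]
  4 → cabin 3 (new)  [load 4/10]
  3 → cabin 3  [load 7/10]
  2 → cabin 1  [load 10/10]
  2 → cabin 3  [load 9/10]
  2 → cabin 4 (new)  [load 2/10]
  1 → cabin 3  [load 10/10]
  1 → cabin 4  [load 3/10]
  1 → cabin 4  [load 4/10]
  1 → cabin 4  [load 5/10]
4 cabins opened.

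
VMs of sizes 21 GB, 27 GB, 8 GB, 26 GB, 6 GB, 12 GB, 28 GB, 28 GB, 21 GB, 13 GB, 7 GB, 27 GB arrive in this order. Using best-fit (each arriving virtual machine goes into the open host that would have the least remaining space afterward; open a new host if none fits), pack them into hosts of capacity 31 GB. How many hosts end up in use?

  21 → host 1 (new)  [load 21/31]
  27 → host 2 (new)  [load 27/31]
  8 → host 1  [load 29/31]
  26 → host 3 (new)  [load 26/31]
  6 → host 4 (new)  [load 6/31]
  12 → host 4  [load 18/31]
  28 → host 5 (new)  [load 28/31]
  28 → host 6 (new)  [load 28/31]
  21 → host 7 (new)  [load 21/31]
  13 → host 4  [load 31/31]
  7 → host 7  [load 28/31]
  27 → host 8 (new)  [load 27/31]
8 hosts opened.

8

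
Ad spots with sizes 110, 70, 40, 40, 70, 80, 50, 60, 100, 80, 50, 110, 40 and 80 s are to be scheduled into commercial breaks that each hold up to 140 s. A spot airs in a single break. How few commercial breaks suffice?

Total = 110 + 110 + 100 + 80 + 80 + 80 + 70 + 70 + 60 + 50 + 50 + 40 + 40 + 40 = 980 s.
Lower bound: ⌈980/140⌉ = 7 commercial breaks.
A packing using 8 commercial breaks:
  break 1: 110 = 110
  break 2: 110 = 110
  break 3: 100 + 40 = 140
  break 4: 80 + 60 = 140
  break 5: 80 + 50 = 130
  break 6: 80 + 50 = 130
  break 7: 70 + 70 = 140
  break 8: 40 + 40 = 80
No arrangement into 7 commercial breaks stays within capacity, so 8 is optimal.

8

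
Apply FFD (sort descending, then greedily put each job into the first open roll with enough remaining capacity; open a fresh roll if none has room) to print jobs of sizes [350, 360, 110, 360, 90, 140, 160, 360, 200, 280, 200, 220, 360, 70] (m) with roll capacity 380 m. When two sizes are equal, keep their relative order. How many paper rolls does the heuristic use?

9

Sorted descending: 360, 360, 360, 360, 350, 280, 220, 200, 200, 160, 140, 110, 90, 70.
  360 → roll 1 (new)  [load 360/380]
  360 → roll 2 (new)  [load 360/380]
  360 → roll 3 (new)  [load 360/380]
  360 → roll 4 (new)  [load 360/380]
  350 → roll 5 (new)  [load 350/380]
  280 → roll 6 (new)  [load 280/380]
  220 → roll 7 (new)  [load 220/380]
  200 → roll 8 (new)  [load 200/380]
  200 → roll 9 (new)  [load 200/380]
  160 → roll 7  [load 380/380]
  140 → roll 8  [load 340/380]
  110 → roll 9  [load 310/380]
  90 → roll 6  [load 370/380]
  70 → roll 9  [load 380/380]
9 paper rolls opened.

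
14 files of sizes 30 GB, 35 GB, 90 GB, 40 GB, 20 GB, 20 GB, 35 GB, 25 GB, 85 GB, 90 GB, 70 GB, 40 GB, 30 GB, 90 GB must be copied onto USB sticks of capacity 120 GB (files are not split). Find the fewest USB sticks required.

Total = 90 + 90 + 90 + 85 + 70 + 40 + 40 + 35 + 35 + 30 + 30 + 25 + 20 + 20 = 700 GB.
Lower bound: ⌈700/120⌉ = 6 USB sticks.
A packing using 6 USB sticks:
  USB stick 1: 90 + 30 = 120
  USB stick 2: 90 + 30 = 120
  USB stick 3: 90 + 25 = 115
  USB stick 4: 85 + 35 = 120
  USB stick 5: 70 + 40 = 110
  USB stick 6: 40 + 35 + 20 + 20 = 115
This matches the lower bound, so 6 is optimal.

6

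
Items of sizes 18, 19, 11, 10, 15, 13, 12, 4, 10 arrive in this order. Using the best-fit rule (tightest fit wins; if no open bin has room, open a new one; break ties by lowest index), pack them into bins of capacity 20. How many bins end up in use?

  18 → bin 1 (new)  [load 18/20]
  19 → bin 2 (new)  [load 19/20]
  11 → bin 3 (new)  [load 11/20]
  10 → bin 4 (new)  [load 10/20]
  15 → bin 5 (new)  [load 15/20]
  13 → bin 6 (new)  [load 13/20]
  12 → bin 7 (new)  [load 12/20]
  4 → bin 5  [load 19/20]
  10 → bin 4  [load 20/20]
7 bins opened.

7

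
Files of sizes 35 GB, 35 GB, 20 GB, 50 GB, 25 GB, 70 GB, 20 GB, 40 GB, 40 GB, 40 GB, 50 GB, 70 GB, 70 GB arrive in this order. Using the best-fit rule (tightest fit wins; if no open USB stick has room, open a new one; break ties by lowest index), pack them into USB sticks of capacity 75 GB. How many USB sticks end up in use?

10

  35 → USB stick 1 (new)  [load 35/75]
  35 → USB stick 1  [load 70/75]
  20 → USB stick 2 (new)  [load 20/75]
  50 → USB stick 2  [load 70/75]
  25 → USB stick 3 (new)  [load 25/75]
  70 → USB stick 4 (new)  [load 70/75]
  20 → USB stick 3  [load 45/75]
  40 → USB stick 5 (new)  [load 40/75]
  40 → USB stick 6 (new)  [load 40/75]
  40 → USB stick 7 (new)  [load 40/75]
  50 → USB stick 8 (new)  [load 50/75]
  70 → USB stick 9 (new)  [load 70/75]
  70 → USB stick 10 (new)  [load 70/75]
10 USB sticks opened.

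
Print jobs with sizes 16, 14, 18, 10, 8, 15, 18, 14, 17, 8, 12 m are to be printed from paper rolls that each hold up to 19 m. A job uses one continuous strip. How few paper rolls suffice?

10

Total = 18 + 18 + 17 + 16 + 15 + 14 + 14 + 12 + 10 + 8 + 8 = 150 m.
Lower bound: ⌈150/19⌉ = 8 paper rolls.
Also, 9 print jobs each exceed 19/2 m, and no two of those can share a roll, so at least 9 paper rolls are needed.
A packing using 10 paper rolls:
  roll 1: 18 = 18
  roll 2: 18 = 18
  roll 3: 17 = 17
  roll 4: 16 = 16
  roll 5: 15 = 15
  roll 6: 14 = 14
  roll 7: 14 = 14
  roll 8: 12 = 12
  roll 9: 10 + 8 = 18
  roll 10: 8 = 8
No arrangement into 9 paper rolls stays within capacity, so 10 is optimal.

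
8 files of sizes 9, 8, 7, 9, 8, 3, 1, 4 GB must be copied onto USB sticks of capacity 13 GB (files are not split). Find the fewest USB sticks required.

5

Total = 9 + 9 + 8 + 8 + 7 + 4 + 3 + 1 = 49 GB.
Lower bound: ⌈49/13⌉ = 4 USB sticks.
Also, 5 files each exceed 13/2 GB, and no two of those can share a USB stick, so at least 5 USB sticks are needed.
A packing using 5 USB sticks:
  USB stick 1: 9 + 4 = 13
  USB stick 2: 9 + 3 + 1 = 13
  USB stick 3: 8 = 8
  USB stick 4: 8 = 8
  USB stick 5: 7 = 7
This matches the lower bound, so 5 is optimal.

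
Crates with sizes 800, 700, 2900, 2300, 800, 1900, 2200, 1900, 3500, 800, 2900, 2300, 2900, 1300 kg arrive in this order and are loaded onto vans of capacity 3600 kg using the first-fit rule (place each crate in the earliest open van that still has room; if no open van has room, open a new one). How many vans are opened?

10

  800 → van 1 (new)  [load 800/3600]
  700 → van 1  [load 1500/3600]
  2900 → van 2 (new)  [load 2900/3600]
  2300 → van 3 (new)  [load 2300/3600]
  800 → van 1  [load 2300/3600]
  1900 → van 4 (new)  [load 1900/3600]
  2200 → van 5 (new)  [load 2200/3600]
  1900 → van 6 (new)  [load 1900/3600]
  3500 → van 7 (new)  [load 3500/3600]
  800 → van 1  [load 3100/3600]
  2900 → van 8 (new)  [load 2900/3600]
  2300 → van 9 (new)  [load 2300/3600]
  2900 → van 10 (new)  [load 2900/3600]
  1300 → van 3  [load 3600/3600]
10 vans opened.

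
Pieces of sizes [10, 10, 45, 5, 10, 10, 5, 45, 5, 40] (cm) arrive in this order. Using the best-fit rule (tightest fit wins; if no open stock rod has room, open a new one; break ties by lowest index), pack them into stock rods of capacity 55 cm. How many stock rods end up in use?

4

  10 → stock rod 1 (new)  [load 10/55]
  10 → stock rod 1  [load 20/55]
  45 → stock rod 2 (new)  [load 45/55]
  5 → stock rod 2  [load 50/55]
  10 → stock rod 1  [load 30/55]
  10 → stock rod 1  [load 40/55]
  5 → stock rod 2  [load 55/55]
  45 → stock rod 3 (new)  [load 45/55]
  5 → stock rod 3  [load 50/55]
  40 → stock rod 4 (new)  [load 40/55]
4 stock rods opened.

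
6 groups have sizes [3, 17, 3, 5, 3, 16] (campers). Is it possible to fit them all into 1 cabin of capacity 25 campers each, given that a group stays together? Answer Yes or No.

No

Total = 47 campers; ⌈47/25⌉ = 2.
At least 2 cabins are required, but only 1 is allowed.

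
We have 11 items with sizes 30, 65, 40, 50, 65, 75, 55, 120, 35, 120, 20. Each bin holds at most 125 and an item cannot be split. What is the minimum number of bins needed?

Total = 120 + 120 + 75 + 65 + 65 + 55 + 50 + 40 + 35 + 30 + 20 = 675.
Lower bound: ⌈675/125⌉ = 6 bins.
A packing using 6 bins:
  bin 1: 120 = 120
  bin 2: 120 = 120
  bin 3: 75 + 50 = 125
  bin 4: 65 + 55 = 120
  bin 5: 65 + 40 + 20 = 125
  bin 6: 35 + 30 = 65
This matches the lower bound, so 6 is optimal.

6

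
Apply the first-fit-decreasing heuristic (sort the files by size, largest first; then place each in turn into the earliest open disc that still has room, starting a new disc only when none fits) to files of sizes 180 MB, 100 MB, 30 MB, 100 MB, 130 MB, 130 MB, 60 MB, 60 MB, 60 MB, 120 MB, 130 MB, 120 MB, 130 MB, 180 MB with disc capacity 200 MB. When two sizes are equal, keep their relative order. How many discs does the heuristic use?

Sorted descending: 180, 180, 130, 130, 130, 130, 120, 120, 100, 100, 60, 60, 60, 30.
  180 → disc 1 (new)  [load 180/200]
  180 → disc 2 (new)  [load 180/200]
  130 → disc 3 (new)  [load 130/200]
  130 → disc 4 (new)  [load 130/200]
  130 → disc 5 (new)  [load 130/200]
  130 → disc 6 (new)  [load 130/200]
  120 → disc 7 (new)  [load 120/200]
  120 → disc 8 (new)  [load 120/200]
  100 → disc 9 (new)  [load 100/200]
  100 → disc 9  [load 200/200]
  60 → disc 3  [load 190/200]
  60 → disc 4  [load 190/200]
  60 → disc 5  [load 190/200]
  30 → disc 6  [load 160/200]
9 discs opened.

9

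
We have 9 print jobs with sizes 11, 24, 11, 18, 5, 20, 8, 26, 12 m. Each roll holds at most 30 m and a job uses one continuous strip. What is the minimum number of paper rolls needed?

5

Total = 26 + 24 + 20 + 18 + 12 + 11 + 11 + 8 + 5 = 135 m.
Lower bound: ⌈135/30⌉ = 5 paper rolls.
A packing using 5 paper rolls:
  roll 1: 26 = 26
  roll 2: 24 + 5 = 29
  roll 3: 20 + 8 = 28
  roll 4: 18 + 12 = 30
  roll 5: 11 + 11 = 22
This matches the lower bound, so 5 is optimal.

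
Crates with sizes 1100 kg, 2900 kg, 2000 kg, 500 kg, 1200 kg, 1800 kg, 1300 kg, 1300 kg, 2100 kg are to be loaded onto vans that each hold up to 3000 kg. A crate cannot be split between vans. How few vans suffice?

6

Total = 2900 + 2100 + 2000 + 1800 + 1300 + 1300 + 1200 + 1100 + 500 = 14200 kg.
Lower bound: ⌈14200/3000⌉ = 5 vans.
A packing using 6 vans:
  van 1: 2900 = 2900
  van 2: 2100 + 500 = 2600
  van 3: 2000 = 2000
  van 4: 1800 + 1200 = 3000
  van 5: 1300 + 1300 = 2600
  van 6: 1100 = 1100
No arrangement into 5 vans stays within capacity, so 6 is optimal.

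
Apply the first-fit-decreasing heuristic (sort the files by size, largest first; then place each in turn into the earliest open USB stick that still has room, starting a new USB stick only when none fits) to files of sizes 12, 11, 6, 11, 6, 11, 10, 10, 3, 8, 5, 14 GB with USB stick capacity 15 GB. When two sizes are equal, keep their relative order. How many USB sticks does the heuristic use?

Sorted descending: 14, 12, 11, 11, 11, 10, 10, 8, 6, 6, 5, 3.
  14 → USB stick 1 (new)  [load 14/15]
  12 → USB stick 2 (new)  [load 12/15]
  11 → USB stick 3 (new)  [load 11/15]
  11 → USB stick 4 (new)  [load 11/15]
  11 → USB stick 5 (new)  [load 11/15]
  10 → USB stick 6 (new)  [load 10/15]
  10 → USB stick 7 (new)  [load 10/15]
  8 → USB stick 8 (new)  [load 8/15]
  6 → USB stick 8  [load 14/15]
  6 → USB stick 9 (new)  [load 6/15]
  5 → USB stick 6  [load 15/15]
  3 → USB stick 2  [load 15/15]
9 USB sticks opened.

9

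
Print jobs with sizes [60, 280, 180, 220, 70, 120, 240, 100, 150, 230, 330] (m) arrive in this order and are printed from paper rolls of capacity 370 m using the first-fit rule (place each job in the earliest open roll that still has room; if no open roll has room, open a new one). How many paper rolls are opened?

7

  60 → roll 1 (new)  [load 60/370]
  280 → roll 1  [load 340/370]
  180 → roll 2 (new)  [load 180/370]
  220 → roll 3 (new)  [load 220/370]
  70 → roll 2  [load 250/370]
  120 → roll 2  [load 370/370]
  240 → roll 4 (new)  [load 240/370]
  100 → roll 3  [load 320/370]
  150 → roll 5 (new)  [load 150/370]
  230 → roll 6 (new)  [load 230/370]
  330 → roll 7 (new)  [load 330/370]
7 paper rolls opened.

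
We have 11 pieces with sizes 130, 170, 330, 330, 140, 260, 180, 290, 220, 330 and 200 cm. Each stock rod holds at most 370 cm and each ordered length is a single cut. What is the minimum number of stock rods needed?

Total = 330 + 330 + 330 + 290 + 260 + 220 + 200 + 180 + 170 + 140 + 130 = 2580 cm.
Lower bound: ⌈2580/370⌉ = 7 stock rods.
A packing using 8 stock rods:
  stock rod 1: 330 = 330
  stock rod 2: 330 = 330
  stock rod 3: 330 = 330
  stock rod 4: 290 = 290
  stock rod 5: 260 = 260
  stock rod 6: 220 + 140 = 360
  stock rod 7: 200 + 170 = 370
  stock rod 8: 180 + 130 = 310
No arrangement into 7 stock rods stays within capacity, so 8 is optimal.

8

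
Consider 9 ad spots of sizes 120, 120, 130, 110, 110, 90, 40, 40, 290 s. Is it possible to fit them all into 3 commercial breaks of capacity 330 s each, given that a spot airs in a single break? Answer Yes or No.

Total = 1050 s; ⌈1050/330⌉ = 4.
At least 4 commercial breaks are required, but only 3 are allowed.

No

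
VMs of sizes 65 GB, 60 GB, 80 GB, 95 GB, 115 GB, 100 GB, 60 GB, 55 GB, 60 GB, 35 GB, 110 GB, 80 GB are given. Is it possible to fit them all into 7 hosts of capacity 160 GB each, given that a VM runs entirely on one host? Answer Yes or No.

A valid assignment using 7 hosts:
  host 1: 115 + 35 = 150
  host 2: 110 = 110
  host 3: 100 + 60 = 160
  host 4: 95 + 65 = 160
  host 5: 80 + 80 = 160
  host 6: 60 + 60 = 120
  host 7: 55 = 55
Every load is within 160 GB, so 7 hosts suffice.

Yes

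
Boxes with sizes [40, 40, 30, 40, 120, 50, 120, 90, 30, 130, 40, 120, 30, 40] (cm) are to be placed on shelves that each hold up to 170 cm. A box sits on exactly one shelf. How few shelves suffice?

Total = 130 + 120 + 120 + 120 + 90 + 50 + 40 + 40 + 40 + 40 + 40 + 30 + 30 + 30 = 920 cm.
Lower bound: ⌈920/170⌉ = 6 shelves.
A packing using 6 shelves:
  shelf 1: 130 + 40 = 170
  shelf 2: 120 + 50 = 170
  shelf 3: 120 + 40 = 160
  shelf 4: 120 + 40 = 160
  shelf 5: 90 + 40 + 40 = 170
  shelf 6: 30 + 30 + 30 = 90
This matches the lower bound, so 6 is optimal.

6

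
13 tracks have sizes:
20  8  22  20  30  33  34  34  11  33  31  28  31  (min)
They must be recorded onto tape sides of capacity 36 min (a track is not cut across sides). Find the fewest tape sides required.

11

Total = 34 + 34 + 33 + 33 + 31 + 31 + 30 + 28 + 22 + 20 + 20 + 11 + 8 = 335 min.
Lower bound: ⌈335/36⌉ = 10 tape sides.
Also, 11 tracks each exceed 18 min, and no two of those can share a side, so at least 11 tape sides are needed.
A packing using 11 tape sides:
  side 1: 34 = 34
  side 2: 34 = 34
  side 3: 33 = 33
  side 4: 33 = 33
  side 5: 31 = 31
  side 6: 31 = 31
  side 7: 30 = 30
  side 8: 28 + 8 = 36
  side 9: 22 + 11 = 33
  side 10: 20 = 20
  side 11: 20 = 20
This matches the lower bound, so 11 is optimal.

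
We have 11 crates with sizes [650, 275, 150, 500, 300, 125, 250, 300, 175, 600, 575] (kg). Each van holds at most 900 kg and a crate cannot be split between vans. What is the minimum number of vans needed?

5

Total = 650 + 600 + 575 + 500 + 300 + 300 + 275 + 250 + 175 + 150 + 125 = 3900 kg.
Lower bound: ⌈3900/900⌉ = 5 vans.
A packing using 5 vans:
  van 1: 650 + 250 = 900
  van 2: 600 + 300 = 900
  van 3: 575 + 300 = 875
  van 4: 500 + 275 + 125 = 900
  van 5: 175 + 150 = 325
This matches the lower bound, so 5 is optimal.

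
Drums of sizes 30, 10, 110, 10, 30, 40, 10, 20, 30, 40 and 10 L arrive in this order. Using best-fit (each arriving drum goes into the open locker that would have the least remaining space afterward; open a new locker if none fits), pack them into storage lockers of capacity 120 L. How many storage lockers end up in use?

3

  30 → locker 1 (new)  [load 30/120]
  10 → locker 1  [load 40/120]
  110 → locker 2 (new)  [load 110/120]
  10 → locker 2  [load 120/120]
  30 → locker 1  [load 70/120]
  40 → locker 1  [load 110/120]
  10 → locker 1  [load 120/120]
  20 → locker 3 (new)  [load 20/120]
  30 → locker 3  [load 50/120]
  40 → locker 3  [load 90/120]
  10 → locker 3  [load 100/120]
3 storage lockers opened.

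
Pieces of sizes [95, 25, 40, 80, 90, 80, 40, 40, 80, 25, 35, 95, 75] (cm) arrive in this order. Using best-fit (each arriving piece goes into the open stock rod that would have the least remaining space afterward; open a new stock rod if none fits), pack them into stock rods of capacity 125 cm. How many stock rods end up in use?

7

  95 → stock rod 1 (new)  [load 95/125]
  25 → stock rod 1  [load 120/125]
  40 → stock rod 2 (new)  [load 40/125]
  80 → stock rod 2  [load 120/125]
  90 → stock rod 3 (new)  [load 90/125]
  80 → stock rod 4 (new)  [load 80/125]
  40 → stock rod 4  [load 120/125]
  40 → stock rod 5 (new)  [load 40/125]
  80 → stock rod 5  [load 120/125]
  25 → stock rod 3  [load 115/125]
  35 → stock rod 6 (new)  [load 35/125]
  95 → stock rod 7 (new)  [load 95/125]
  75 → stock rod 6  [load 110/125]
7 stock rods opened.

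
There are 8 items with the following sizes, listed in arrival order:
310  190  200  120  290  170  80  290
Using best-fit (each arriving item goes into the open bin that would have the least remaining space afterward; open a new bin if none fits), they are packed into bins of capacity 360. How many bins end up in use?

6

  310 → bin 1 (new)  [load 310/360]
  190 → bin 2 (new)  [load 190/360]
  200 → bin 3 (new)  [load 200/360]
  120 → bin 3  [load 320/360]
  290 → bin 4 (new)  [load 290/360]
  170 → bin 2  [load 360/360]
  80 → bin 5 (new)  [load 80/360]
  290 → bin 6 (new)  [load 290/360]
6 bins opened.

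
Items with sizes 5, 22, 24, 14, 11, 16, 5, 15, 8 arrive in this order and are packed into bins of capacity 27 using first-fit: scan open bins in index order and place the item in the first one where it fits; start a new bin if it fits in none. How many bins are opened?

  5 → bin 1 (new)  [load 5/27]
  22 → bin 1  [load 27/27]
  24 → bin 2 (new)  [load 24/27]
  14 → bin 3 (new)  [load 14/27]
  11 → bin 3  [load 25/27]
  16 → bin 4 (new)  [load 16/27]
  5 → bin 4  [load 21/27]
  15 → bin 5 (new)  [load 15/27]
  8 → bin 5  [load 23/27]
5 bins opened.

5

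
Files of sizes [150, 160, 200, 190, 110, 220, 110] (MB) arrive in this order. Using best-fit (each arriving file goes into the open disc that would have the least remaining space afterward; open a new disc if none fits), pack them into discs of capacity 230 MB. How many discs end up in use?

  150 → disc 1 (new)  [load 150/230]
  160 → disc 2 (new)  [load 160/230]
  200 → disc 3 (new)  [load 200/230]
  190 → disc 4 (new)  [load 190/230]
  110 → disc 5 (new)  [load 110/230]
  220 → disc 6 (new)  [load 220/230]
  110 → disc 5  [load 220/230]
6 discs opened.

6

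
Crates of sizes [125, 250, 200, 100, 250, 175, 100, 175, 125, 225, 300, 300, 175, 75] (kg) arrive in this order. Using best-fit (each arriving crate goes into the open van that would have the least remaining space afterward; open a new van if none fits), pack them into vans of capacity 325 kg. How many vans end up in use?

9

  125 → van 1 (new)  [load 125/325]
  250 → van 2 (new)  [load 250/325]
  200 → van 1  [load 325/325]
  100 → van 3 (new)  [load 100/325]
  250 → van 4 (new)  [load 250/325]
  175 → van 3  [load 275/325]
  100 → van 5 (new)  [load 100/325]
  175 → van 5  [load 275/325]
  125 → van 6 (new)  [load 125/325]
  225 → van 7 (new)  [load 225/325]
  300 → van 8 (new)  [load 300/325]
  300 → van 9 (new)  [load 300/325]
  175 → van 6  [load 300/325]
  75 → van 2  [load 325/325]
9 vans opened.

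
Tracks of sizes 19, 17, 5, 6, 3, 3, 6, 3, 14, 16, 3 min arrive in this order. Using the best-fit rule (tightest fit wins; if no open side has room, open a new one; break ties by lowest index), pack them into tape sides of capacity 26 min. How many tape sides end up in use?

  19 → side 1 (new)  [load 19/26]
  17 → side 2 (new)  [load 17/26]
  5 → side 1  [load 24/26]
  6 → side 2  [load 23/26]
  3 → side 2  [load 26/26]
  3 → side 3 (new)  [load 3/26]
  6 → side 3  [load 9/26]
  3 → side 3  [load 12/26]
  14 → side 3  [load 26/26]
  16 → side 4 (new)  [load 16/26]
  3 → side 4  [load 19/26]
4 tape sides opened.

4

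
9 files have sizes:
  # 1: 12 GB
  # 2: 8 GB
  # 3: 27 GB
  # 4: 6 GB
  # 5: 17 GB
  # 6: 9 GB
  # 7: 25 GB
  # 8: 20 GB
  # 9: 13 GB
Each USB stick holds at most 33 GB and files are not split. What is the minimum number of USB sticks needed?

5

Total = 27 + 25 + 20 + 17 + 13 + 12 + 9 + 8 + 6 = 137 GB.
Lower bound: ⌈137/33⌉ = 5 USB sticks.
A packing using 5 USB sticks:
  USB stick 1: 27 + 6 = 33
  USB stick 2: 25 + 8 = 33
  USB stick 3: 20 + 13 = 33
  USB stick 4: 17 + 12 = 29
  USB stick 5: 9 = 9
This matches the lower bound, so 5 is optimal.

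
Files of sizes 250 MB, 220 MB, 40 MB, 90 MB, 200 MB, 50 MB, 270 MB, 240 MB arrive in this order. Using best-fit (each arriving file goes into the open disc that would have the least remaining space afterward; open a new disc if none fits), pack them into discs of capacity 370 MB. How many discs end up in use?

  250 → disc 1 (new)  [load 250/370]
  220 → disc 2 (new)  [load 220/370]
  40 → disc 1  [load 290/370]
  90 → disc 2  [load 310/370]
  200 → disc 3 (new)  [load 200/370]
  50 → disc 2  [load 360/370]
  270 → disc 4 (new)  [load 270/370]
  240 → disc 5 (new)  [load 240/370]
5 discs opened.

5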